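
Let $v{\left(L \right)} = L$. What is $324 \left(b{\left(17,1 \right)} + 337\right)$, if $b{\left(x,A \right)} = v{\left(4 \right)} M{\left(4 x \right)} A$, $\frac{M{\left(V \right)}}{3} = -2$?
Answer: $101412$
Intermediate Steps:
$M{\left(V \right)} = -6$ ($M{\left(V \right)} = 3 \left(-2\right) = -6$)
$b{\left(x,A \right)} = - 24 A$ ($b{\left(x,A \right)} = 4 \left(-6\right) A = - 24 A$)
$324 \left(b{\left(17,1 \right)} + 337\right) = 324 \left(\left(-24\right) 1 + 337\right) = 324 \left(-24 + 337\right) = 324 \cdot 313 = 101412$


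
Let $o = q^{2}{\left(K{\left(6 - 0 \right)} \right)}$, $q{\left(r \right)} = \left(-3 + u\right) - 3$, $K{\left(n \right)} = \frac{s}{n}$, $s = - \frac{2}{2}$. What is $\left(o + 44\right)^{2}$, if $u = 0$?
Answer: $6400$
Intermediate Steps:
$s = -1$ ($s = \left(-2\right) \frac{1}{2} = -1$)
$K{\left(n \right)} = - \frac{1}{n}$
$q{\left(r \right)} = -6$ ($q{\left(r \right)} = \left(-3 + 0\right) - 3 = -3 - 3 = -6$)
$o = 36$ ($o = \left(-6\right)^{2} = 36$)
$\left(o + 44\right)^{2} = \left(36 + 44\right)^{2} = 80^{2} = 6400$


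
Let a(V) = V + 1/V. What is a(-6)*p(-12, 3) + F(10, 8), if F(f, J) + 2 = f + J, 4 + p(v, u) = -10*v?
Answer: -2098/3 ≈ -699.33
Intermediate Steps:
p(v, u) = -4 - 10*v
F(f, J) = -2 + J + f (F(f, J) = -2 + (f + J) = -2 + (J + f) = -2 + J + f)
a(-6)*p(-12, 3) + F(10, 8) = (-6 + 1/(-6))*(-4 - 10*(-12)) + (-2 + 8 + 10) = (-6 - 1/6)*(-4 + 120) + 16 = -37/6*116 + 16 = -2146/3 + 16 = -2098/3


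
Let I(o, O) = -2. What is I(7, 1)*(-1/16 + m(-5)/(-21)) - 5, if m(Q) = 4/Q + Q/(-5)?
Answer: -4079/840 ≈ -4.8559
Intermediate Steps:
m(Q) = 4/Q - Q/5 (m(Q) = 4/Q + Q*(-⅕) = 4/Q - Q/5)
I(7, 1)*(-1/16 + m(-5)/(-21)) - 5 = -2*(-1/16 + (4/(-5) - ⅕*(-5))/(-21)) - 5 = -2*(-1*1/16 + (4*(-⅕) + 1)*(-1/21)) - 5 = -2*(-1/16 + (-⅘ + 1)*(-1/21)) - 5 = -2*(-1/16 + (⅕)*(-1/21)) - 5 = -2*(-1/16 - 1/105) - 5 = -2*(-121/1680) - 5 = 121/840 - 5 = -4079/840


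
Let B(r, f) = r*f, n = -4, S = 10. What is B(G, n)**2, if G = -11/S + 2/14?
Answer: 17956/1225 ≈ 14.658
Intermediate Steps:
G = -67/70 (G = -11/10 + 2/14 = -11*1/10 + 2*(1/14) = -11/10 + 1/7 = -67/70 ≈ -0.95714)
B(r, f) = f*r
B(G, n)**2 = (-4*(-67/70))**2 = (134/35)**2 = 17956/1225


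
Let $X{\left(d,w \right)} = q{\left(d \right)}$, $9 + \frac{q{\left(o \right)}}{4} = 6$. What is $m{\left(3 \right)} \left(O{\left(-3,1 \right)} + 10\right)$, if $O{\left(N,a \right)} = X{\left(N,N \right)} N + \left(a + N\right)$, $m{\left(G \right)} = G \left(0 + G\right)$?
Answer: $396$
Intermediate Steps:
$q{\left(o \right)} = -12$ ($q{\left(o \right)} = -36 + 4 \cdot 6 = -36 + 24 = -12$)
$X{\left(d,w \right)} = -12$
$m{\left(G \right)} = G^{2}$ ($m{\left(G \right)} = G G = G^{2}$)
$O{\left(N,a \right)} = a - 11 N$ ($O{\left(N,a \right)} = - 12 N + \left(a + N\right) = - 12 N + \left(N + a\right) = a - 11 N$)
$m{\left(3 \right)} \left(O{\left(-3,1 \right)} + 10\right) = 3^{2} \left(\left(1 - -33\right) + 10\right) = 9 \left(\left(1 + 33\right) + 10\right) = 9 \left(34 + 10\right) = 9 \cdot 44 = 396$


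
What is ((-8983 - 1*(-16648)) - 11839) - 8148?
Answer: -12322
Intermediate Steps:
((-8983 - 1*(-16648)) - 11839) - 8148 = ((-8983 + 16648) - 11839) - 8148 = (7665 - 11839) - 8148 = -4174 - 8148 = -12322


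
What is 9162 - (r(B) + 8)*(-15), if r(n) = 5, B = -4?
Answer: 9357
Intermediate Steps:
9162 - (r(B) + 8)*(-15) = 9162 - (5 + 8)*(-15) = 9162 - 13*(-15) = 9162 - (-195) = 9162 - 1*(-195) = 9162 + 195 = 9357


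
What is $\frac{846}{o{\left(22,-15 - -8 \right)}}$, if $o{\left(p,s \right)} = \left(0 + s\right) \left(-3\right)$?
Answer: $\frac{282}{7} \approx 40.286$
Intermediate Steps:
$o{\left(p,s \right)} = - 3 s$ ($o{\left(p,s \right)} = s \left(-3\right) = - 3 s$)
$\frac{846}{o{\left(22,-15 - -8 \right)}} = \frac{846}{\left(-3\right) \left(-15 - -8\right)} = \frac{846}{\left(-3\right) \left(-15 + 8\right)} = \frac{846}{\left(-3\right) \left(-7\right)} = \frac{846}{21} = 846 \cdot \frac{1}{21} = \frac{282}{7}$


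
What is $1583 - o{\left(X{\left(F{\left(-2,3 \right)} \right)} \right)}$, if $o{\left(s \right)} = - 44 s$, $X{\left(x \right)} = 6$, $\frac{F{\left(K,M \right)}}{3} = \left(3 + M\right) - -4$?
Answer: $1847$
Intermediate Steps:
$F{\left(K,M \right)} = 21 + 3 M$ ($F{\left(K,M \right)} = 3 \left(\left(3 + M\right) - -4\right) = 3 \left(\left(3 + M\right) + 4\right) = 3 \left(7 + M\right) = 21 + 3 M$)
$1583 - o{\left(X{\left(F{\left(-2,3 \right)} \right)} \right)} = 1583 - \left(-44\right) 6 = 1583 - -264 = 1583 + 264 = 1847$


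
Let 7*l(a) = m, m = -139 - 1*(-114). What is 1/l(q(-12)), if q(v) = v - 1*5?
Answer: -7/25 ≈ -0.28000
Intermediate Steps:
q(v) = -5 + v (q(v) = v - 5 = -5 + v)
m = -25 (m = -139 + 114 = -25)
l(a) = -25/7 (l(a) = (⅐)*(-25) = -25/7)
1/l(q(-12)) = 1/(-25/7) = -7/25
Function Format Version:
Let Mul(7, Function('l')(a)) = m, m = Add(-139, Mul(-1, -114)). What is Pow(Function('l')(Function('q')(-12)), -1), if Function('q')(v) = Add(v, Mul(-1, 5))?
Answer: Rational(-7, 25) ≈ -0.28000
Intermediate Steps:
Function('q')(v) = Add(-5, v) (Function('q')(v) = Add(v, -5) = Add(-5, v))
m = -25 (m = Add(-139, 114) = -25)
Function('l')(a) = Rational(-25, 7) (Function('l')(a) = Mul(Rational(1, 7), -25) = Rational(-25, 7))
Pow(Function('l')(Function('q')(-12)), -1) = Pow(Rational(-25, 7), -1) = Rational(-7, 25)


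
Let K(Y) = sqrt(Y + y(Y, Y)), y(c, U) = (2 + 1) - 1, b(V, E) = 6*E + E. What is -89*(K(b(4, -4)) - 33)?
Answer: 2937 - 89*I*sqrt(26) ≈ 2937.0 - 453.81*I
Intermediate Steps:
b(V, E) = 7*E
y(c, U) = 2 (y(c, U) = 3 - 1 = 2)
K(Y) = sqrt(2 + Y) (K(Y) = sqrt(Y + 2) = sqrt(2 + Y))
-89*(K(b(4, -4)) - 33) = -89*(sqrt(2 + 7*(-4)) - 33) = -89*(sqrt(2 - 28) - 33) = -89*(sqrt(-26) - 33) = -89*(I*sqrt(26) - 33) = -89*(-33 + I*sqrt(26)) = 2937 - 89*I*sqrt(26)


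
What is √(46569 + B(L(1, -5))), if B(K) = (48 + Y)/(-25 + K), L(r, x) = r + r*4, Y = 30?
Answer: 3*√517390/10 ≈ 215.79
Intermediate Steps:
L(r, x) = 5*r (L(r, x) = r + 4*r = 5*r)
B(K) = 78/(-25 + K) (B(K) = (48 + 30)/(-25 + K) = 78/(-25 + K))
√(46569 + B(L(1, -5))) = √(46569 + 78/(-25 + 5*1)) = √(46569 + 78/(-25 + 5)) = √(46569 + 78/(-20)) = √(46569 + 78*(-1/20)) = √(46569 - 39/10) = √(465651/10) = 3*√517390/10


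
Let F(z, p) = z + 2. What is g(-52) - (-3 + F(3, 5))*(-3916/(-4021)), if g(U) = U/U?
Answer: -3811/4021 ≈ -0.94777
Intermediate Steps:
F(z, p) = 2 + z
g(U) = 1
g(-52) - (-3 + F(3, 5))*(-3916/(-4021)) = 1 - (-3 + (2 + 3))*(-3916/(-4021)) = 1 - (-3 + 5)*(-3916*(-1/4021)) = 1 - 2*3916/4021 = 1 - 1*7832/4021 = 1 - 7832/4021 = -3811/4021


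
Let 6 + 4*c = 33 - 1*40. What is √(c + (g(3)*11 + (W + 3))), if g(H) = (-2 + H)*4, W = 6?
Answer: √199/2 ≈ 7.0534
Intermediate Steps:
g(H) = -8 + 4*H
c = -13/4 (c = -3/2 + (33 - 1*40)/4 = -3/2 + (33 - 40)/4 = -3/2 + (¼)*(-7) = -3/2 - 7/4 = -13/4 ≈ -3.2500)
√(c + (g(3)*11 + (W + 3))) = √(-13/4 + ((-8 + 4*3)*11 + (6 + 3))) = √(-13/4 + ((-8 + 12)*11 + 9)) = √(-13/4 + (4*11 + 9)) = √(-13/4 + (44 + 9)) = √(-13/4 + 53) = √(199/4) = √199/2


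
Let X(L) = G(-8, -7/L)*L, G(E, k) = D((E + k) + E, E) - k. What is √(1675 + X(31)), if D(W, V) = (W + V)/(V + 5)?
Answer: √17391/3 ≈ 43.958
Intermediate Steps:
D(W, V) = (V + W)/(5 + V)
G(E, k) = -k + (k + 3*E)/(5 + E) (G(E, k) = (E + ((E + k) + E))/(5 + E) - k = (E + (k + 2*E))/(5 + E) - k = (k + 3*E)/(5 + E) - k = -k + (k + 3*E)/(5 + E))
X(L) = L*(8 + 28/(3*L)) (X(L) = ((-7/L + 3*(-8) - (-7/L)*(5 - 8))/(5 - 8))*L = ((-7/L - 24 - 1*(-7/L)*(-3))/(-3))*L = (-(-7/L - 24 - 21/L)/3)*L = (-(-24 - 28/L)/3)*L = (8 + 28/(3*L))*L = L*(8 + 28/(3*L)))
√(1675 + X(31)) = √(1675 + (28/3 + 8*31)) = √(1675 + (28/3 + 248)) = √(1675 + 772/3) = √(5797/3) = √17391/3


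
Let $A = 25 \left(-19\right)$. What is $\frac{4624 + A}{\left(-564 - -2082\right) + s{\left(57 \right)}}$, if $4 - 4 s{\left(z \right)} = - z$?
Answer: $\frac{16596}{6133} \approx 2.706$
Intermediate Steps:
$s{\left(z \right)} = 1 + \frac{z}{4}$ ($s{\left(z \right)} = 1 - \frac{\left(-1\right) z}{4} = 1 + \frac{z}{4}$)
$A = -475$
$\frac{4624 + A}{\left(-564 - -2082\right) + s{\left(57 \right)}} = \frac{4624 - 475}{\left(-564 - -2082\right) + \left(1 + \frac{1}{4} \cdot 57\right)} = \frac{4149}{\left(-564 + 2082\right) + \left(1 + \frac{57}{4}\right)} = \frac{4149}{1518 + \frac{61}{4}} = \frac{4149}{\frac{6133}{4}} = 4149 \cdot \frac{4}{6133} = \frac{16596}{6133}$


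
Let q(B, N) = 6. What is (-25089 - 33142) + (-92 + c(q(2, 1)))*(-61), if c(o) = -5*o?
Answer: -50789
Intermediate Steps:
(-25089 - 33142) + (-92 + c(q(2, 1)))*(-61) = (-25089 - 33142) + (-92 - 5*6)*(-61) = -58231 + (-92 - 30)*(-61) = -58231 - 122*(-61) = -58231 + 7442 = -50789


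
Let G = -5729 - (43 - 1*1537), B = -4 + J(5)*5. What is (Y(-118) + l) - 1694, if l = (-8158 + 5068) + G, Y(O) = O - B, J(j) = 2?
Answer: -9143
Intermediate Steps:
B = 6 (B = -4 + 2*5 = -4 + 10 = 6)
Y(O) = -6 + O (Y(O) = O - 1*6 = O - 6 = -6 + O)
G = -4235 (G = -5729 - (43 - 1537) = -5729 - 1*(-1494) = -5729 + 1494 = -4235)
l = -7325 (l = (-8158 + 5068) - 4235 = -3090 - 4235 = -7325)
(Y(-118) + l) - 1694 = ((-6 - 118) - 7325) - 1694 = (-124 - 7325) - 1694 = -7449 - 1694 = -9143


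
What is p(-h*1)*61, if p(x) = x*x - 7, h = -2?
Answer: -183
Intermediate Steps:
p(x) = -7 + x² (p(x) = x² - 7 = -7 + x²)
p(-h*1)*61 = (-7 + (-1*(-2)*1)²)*61 = (-7 + (2*1)²)*61 = (-7 + 2²)*61 = (-7 + 4)*61 = -3*61 = -183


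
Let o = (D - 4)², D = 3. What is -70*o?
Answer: -70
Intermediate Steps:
o = 1 (o = (3 - 4)² = (-1)² = 1)
-70*o = -70*1 = -70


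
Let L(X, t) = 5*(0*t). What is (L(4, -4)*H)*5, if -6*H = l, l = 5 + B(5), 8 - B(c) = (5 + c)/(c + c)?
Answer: 0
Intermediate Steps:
B(c) = 8 - (5 + c)/(2*c) (B(c) = 8 - (5 + c)/(c + c) = 8 - (5 + c)/(2*c))
l = 12 (l = 5 + (5/2)*(-1 + 3*5)/5 = 5 + (5/2)*(⅕)*(-1 + 15) = 5 + (5/2)*(⅕)*14 = 5 + 7 = 12)
H = -2 (H = -⅙*12 = -2)
L(X, t) = 0 (L(X, t) = 5*0 = 0)
(L(4, -4)*H)*5 = (0*(-2))*5 = 0*5 = 0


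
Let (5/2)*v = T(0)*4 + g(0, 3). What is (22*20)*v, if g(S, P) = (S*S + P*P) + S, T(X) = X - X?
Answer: 1584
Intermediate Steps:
T(X) = 0
g(S, P) = S + P**2 + S**2 (g(S, P) = (S**2 + P**2) + S = (P**2 + S**2) + S = S + P**2 + S**2)
v = 18/5 (v = 2*(0*4 + (0 + 3**2 + 0**2))/5 = 2*(0 + (0 + 9 + 0))/5 = 2*(0 + 9)/5 = (2/5)*9 = 18/5 ≈ 3.6000)
(22*20)*v = (22*20)*(18/5) = 440*(18/5) = 1584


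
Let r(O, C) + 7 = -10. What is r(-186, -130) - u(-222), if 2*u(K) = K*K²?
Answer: 5470507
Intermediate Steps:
r(O, C) = -17 (r(O, C) = -7 - 10 = -17)
u(K) = K³/2 (u(K) = (K*K²)/2 = K³/2)
r(-186, -130) - u(-222) = -17 - (-222)³/2 = -17 - (-10941048)/2 = -17 - 1*(-5470524) = -17 + 5470524 = 5470507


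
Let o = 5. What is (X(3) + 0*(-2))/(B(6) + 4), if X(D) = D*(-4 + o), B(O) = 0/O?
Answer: ¾ ≈ 0.75000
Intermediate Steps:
B(O) = 0
X(D) = D (X(D) = D*(-4 + 5) = D*1 = D)
(X(3) + 0*(-2))/(B(6) + 4) = (3 + 0*(-2))/(0 + 4) = (3 + 0)/4 = (¼)*3 = ¾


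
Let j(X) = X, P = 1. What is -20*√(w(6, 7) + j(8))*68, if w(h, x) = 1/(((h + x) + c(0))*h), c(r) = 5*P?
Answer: -680*√2595/9 ≈ -3848.9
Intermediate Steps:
c(r) = 5 (c(r) = 5*1 = 5)
w(h, x) = 1/(h*(5 + h + x)) (w(h, x) = 1/(((h + x) + 5)*h) = 1/((5 + h + x)*h) = 1/(h*(5 + h + x)))
-20*√(w(6, 7) + j(8))*68 = -20*√(1/(6*(5 + 6 + 7)) + 8)*68 = -20*√((⅙)/18 + 8)*68 = -20*√((⅙)*(1/18) + 8)*68 = -20*√(1/108 + 8)*68 = -10*√2595/9*68 = -680*√2595/9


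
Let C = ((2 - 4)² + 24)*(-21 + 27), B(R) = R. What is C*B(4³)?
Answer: 10752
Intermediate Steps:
C = 168 (C = ((-2)² + 24)*6 = (4 + 24)*6 = 28*6 = 168)
C*B(4³) = 168*4³ = 168*64 = 10752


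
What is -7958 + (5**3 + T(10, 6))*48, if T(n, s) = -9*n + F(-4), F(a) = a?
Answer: -6470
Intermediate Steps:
T(n, s) = -4 - 9*n (T(n, s) = -9*n - 4 = -4 - 9*n)
-7958 + (5**3 + T(10, 6))*48 = -7958 + (5**3 + (-4 - 9*10))*48 = -7958 + (125 + (-4 - 90))*48 = -7958 + (125 - 94)*48 = -7958 + 31*48 = -7958 + 1488 = -6470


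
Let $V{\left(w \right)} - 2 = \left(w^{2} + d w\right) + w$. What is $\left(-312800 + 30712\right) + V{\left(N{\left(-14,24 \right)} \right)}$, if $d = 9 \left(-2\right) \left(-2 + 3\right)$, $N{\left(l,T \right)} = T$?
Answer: $-281918$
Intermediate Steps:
$d = -18$ ($d = \left(-18\right) 1 = -18$)
$V{\left(w \right)} = 2 + w^{2} - 17 w$ ($V{\left(w \right)} = 2 + \left(\left(w^{2} - 18 w\right) + w\right) = 2 + \left(w^{2} - 17 w\right) = 2 + w^{2} - 17 w$)
$\left(-312800 + 30712\right) + V{\left(N{\left(-14,24 \right)} \right)} = \left(-312800 + 30712\right) + \left(2 + 24^{2} - 408\right) = -282088 + \left(2 + 576 - 408\right) = -282088 + 170 = -281918$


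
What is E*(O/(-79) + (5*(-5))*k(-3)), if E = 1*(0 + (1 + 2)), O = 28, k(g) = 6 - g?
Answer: -53409/79 ≈ -676.06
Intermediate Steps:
E = 3 (E = 1*(0 + 3) = 1*3 = 3)
E*(O/(-79) + (5*(-5))*k(-3)) = 3*(28/(-79) + (5*(-5))*(6 - 1*(-3))) = 3*(28*(-1/79) - 25*(6 + 3)) = 3*(-28/79 - 25*9) = 3*(-28/79 - 225) = 3*(-17803/79) = -53409/79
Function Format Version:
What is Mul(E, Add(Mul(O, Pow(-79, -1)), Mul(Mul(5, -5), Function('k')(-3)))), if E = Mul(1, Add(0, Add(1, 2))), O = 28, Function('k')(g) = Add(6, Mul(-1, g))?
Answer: Rational(-53409, 79) ≈ -676.06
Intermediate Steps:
E = 3 (E = Mul(1, Add(0, 3)) = Mul(1, 3) = 3)
Mul(E, Add(Mul(O, Pow(-79, -1)), Mul(Mul(5, -5), Function('k')(-3)))) = Mul(3, Add(Mul(28, Pow(-79, -1)), Mul(Mul(5, -5), Add(6, Mul(-1, -3))))) = Mul(3, Add(Mul(28, Rational(-1, 79)), Mul(-25, Add(6, 3)))) = Mul(3, Add(Rational(-28, 79), Mul(-25, 9))) = Mul(3, Add(Rational(-28, 79), -225)) = Mul(3, Rational(-17803, 79)) = Rational(-53409, 79)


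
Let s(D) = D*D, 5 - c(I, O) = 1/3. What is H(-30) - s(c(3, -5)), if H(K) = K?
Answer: -466/9 ≈ -51.778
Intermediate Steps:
c(I, O) = 14/3 (c(I, O) = 5 - 1/3 = 5 - 1*⅓ = 5 - ⅓ = 14/3)
s(D) = D²
H(-30) - s(c(3, -5)) = -30 - (14/3)² = -30 - 1*196/9 = -30 - 196/9 = -466/9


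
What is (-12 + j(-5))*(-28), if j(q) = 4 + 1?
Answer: 196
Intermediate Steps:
j(q) = 5
(-12 + j(-5))*(-28) = (-12 + 5)*(-28) = -7*(-28) = 196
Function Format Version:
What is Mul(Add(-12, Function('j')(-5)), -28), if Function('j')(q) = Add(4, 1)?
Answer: 196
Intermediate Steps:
Function('j')(q) = 5
Mul(Add(-12, Function('j')(-5)), -28) = Mul(Add(-12, 5), -28) = Mul(-7, -28) = 196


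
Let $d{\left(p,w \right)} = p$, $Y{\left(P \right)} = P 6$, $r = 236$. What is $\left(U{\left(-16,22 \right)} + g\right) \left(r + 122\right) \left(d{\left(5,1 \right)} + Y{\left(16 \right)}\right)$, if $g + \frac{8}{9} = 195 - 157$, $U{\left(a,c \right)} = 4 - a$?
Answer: $\frac{18585212}{9} \approx 2.065 \cdot 10^{6}$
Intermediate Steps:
$Y{\left(P \right)} = 6 P$
$g = \frac{334}{9}$ ($g = - \frac{8}{9} + \left(195 - 157\right) = - \frac{8}{9} + 38 = \frac{334}{9} \approx 37.111$)
$\left(U{\left(-16,22 \right)} + g\right) \left(r + 122\right) \left(d{\left(5,1 \right)} + Y{\left(16 \right)}\right) = \left(\left(4 - -16\right) + \frac{334}{9}\right) \left(236 + 122\right) \left(5 + 6 \cdot 16\right) = \left(\left(4 + 16\right) + \frac{334}{9}\right) 358 \left(5 + 96\right) = \left(20 + \frac{334}{9}\right) 358 \cdot 101 = \frac{514}{9} \cdot 36158 = \frac{18585212}{9}$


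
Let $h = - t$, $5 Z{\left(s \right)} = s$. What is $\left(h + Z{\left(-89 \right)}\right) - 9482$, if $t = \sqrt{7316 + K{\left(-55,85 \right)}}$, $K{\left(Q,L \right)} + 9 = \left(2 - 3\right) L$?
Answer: $- \frac{47499}{5} - \sqrt{7222} \approx -9584.8$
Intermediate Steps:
$K{\left(Q,L \right)} = -9 - L$ ($K{\left(Q,L \right)} = -9 + \left(2 - 3\right) L = -9 - L$)
$Z{\left(s \right)} = \frac{s}{5}$
$t = \sqrt{7222}$ ($t = \sqrt{7316 - 94} = \sqrt{7222} \approx 84.982$)
$h = - \sqrt{7222} \approx -84.982$
$\left(h + Z{\left(-89 \right)}\right) - 9482 = \left(- \sqrt{7222} + \frac{1}{5} \left(-89\right)\right) - 9482 = \left(- \sqrt{7222} - \frac{89}{5}\right) - 9482 = \left(- \frac{89}{5} - \sqrt{7222}\right) - 9482 = - \frac{47499}{5} - \sqrt{7222}$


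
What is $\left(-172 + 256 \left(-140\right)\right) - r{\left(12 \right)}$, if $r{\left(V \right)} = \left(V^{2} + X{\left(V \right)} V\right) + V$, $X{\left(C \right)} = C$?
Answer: $-36312$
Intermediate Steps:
$r{\left(V \right)} = V + 2 V^{2}$ ($r{\left(V \right)} = \left(V^{2} + V V\right) + V = \left(V^{2} + V^{2}\right) + V = 2 V^{2} + V = V + 2 V^{2}$)
$\left(-172 + 256 \left(-140\right)\right) - r{\left(12 \right)} = \left(-172 + 256 \left(-140\right)\right) - 12 \left(1 + 2 \cdot 12\right) = \left(-172 - 35840\right) - 12 \left(1 + 24\right) = -36012 - 12 \cdot 25 = -36012 - 300 = -36312$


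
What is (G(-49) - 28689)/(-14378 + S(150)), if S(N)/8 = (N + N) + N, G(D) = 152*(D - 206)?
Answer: 67449/10778 ≈ 6.2580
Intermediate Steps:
G(D) = -31312 + 152*D (G(D) = 152*(-206 + D) = -31312 + 152*D)
S(N) = 24*N (S(N) = 8*((N + N) + N) = 8*(2*N + N) = 8*(3*N) = 24*N)
(G(-49) - 28689)/(-14378 + S(150)) = ((-31312 + 152*(-49)) - 28689)/(-14378 + 24*150) = ((-31312 - 7448) - 28689)/(-14378 + 3600) = (-38760 - 28689)/(-10778) = -67449*(-1/10778) = 67449/10778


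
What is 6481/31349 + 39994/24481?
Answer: 1412433267/767454869 ≈ 1.8404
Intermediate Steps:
6481/31349 + 39994/24481 = 1412433267/767454869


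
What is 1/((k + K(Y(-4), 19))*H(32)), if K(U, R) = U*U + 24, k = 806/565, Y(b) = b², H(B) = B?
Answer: 565/5088192 ≈ 0.00011104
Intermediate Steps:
k = 806/565 (k = 806*(1/565) = 806/565 ≈ 1.4265)
K(U, R) = 24 + U² (K(U, R) = U² + 24 = 24 + U²)
1/((k + K(Y(-4), 19))*H(32)) = 1/((806/565 + (24 + ((-4)²)²))*32) = (1/32)/(806/565 + (24 + 16²)) = (1/32)/(806/565 + (24 + 256)) = (1/32)/(806/565 + 280) = (1/32)/(159006/565) = (565/159006)*(1/32) = 565/5088192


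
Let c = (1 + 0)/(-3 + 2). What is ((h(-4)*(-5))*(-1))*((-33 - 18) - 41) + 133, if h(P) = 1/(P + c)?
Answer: 225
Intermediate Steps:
c = -1 (c = 1/(-1) = 1*(-1) = -1)
h(P) = 1/(-1 + P) (h(P) = 1/(P - 1) = 1/(-1 + P))
((h(-4)*(-5))*(-1))*((-33 - 18) - 41) + 133 = ((-5/(-1 - 4))*(-1))*((-33 - 18) - 41) + 133 = ((-5/(-5))*(-1))*(-51 - 41) + 133 = (-1/5*(-5)*(-1))*(-92) + 133 = (1*(-1))*(-92) + 133 = -1*(-92) + 133 = 92 + 133 = 225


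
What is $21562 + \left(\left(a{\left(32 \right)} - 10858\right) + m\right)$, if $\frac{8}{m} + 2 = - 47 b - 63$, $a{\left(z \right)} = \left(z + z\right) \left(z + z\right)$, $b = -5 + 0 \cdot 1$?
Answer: $\frac{1258004}{85} \approx 14800.0$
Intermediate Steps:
$b = -5$ ($b = -5 + 0 = -5$)
$a{\left(z \right)} = 4 z^{2}$ ($a{\left(z \right)} = 2 z 2 z = 4 z^{2}$)
$m = \frac{4}{85}$ ($m = \frac{8}{-2 - -172} = \frac{8}{-2 + \left(235 - 63\right)} = \frac{8}{-2 + 172} = \frac{8}{170} = 8 \cdot \frac{1}{170} = \frac{4}{85} \approx 0.047059$)
$21562 + \left(\left(a{\left(32 \right)} - 10858\right) + m\right) = 21562 + \left(\left(4 \cdot 32^{2} - 10858\right) + \frac{4}{85}\right) = 21562 + \left(\left(4 \cdot 1024 - 10858\right) + \frac{4}{85}\right) = 21562 + \left(\left(4096 - 10858\right) + \frac{4}{85}\right) = 21562 + \left(-6762 + \frac{4}{85}\right) = 21562 - \frac{574766}{85} = \frac{1258004}{85}$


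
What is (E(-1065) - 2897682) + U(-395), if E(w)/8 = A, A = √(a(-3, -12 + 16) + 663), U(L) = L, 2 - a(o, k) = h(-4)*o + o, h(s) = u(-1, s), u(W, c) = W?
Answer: -2898077 + 8*√665 ≈ -2.8979e+6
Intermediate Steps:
h(s) = -1
a(o, k) = 2 (a(o, k) = 2 - (-o + o) = 2 - 1*0 = 2 + 0 = 2)
A = √665 (A = √(2 + 663) = √665 ≈ 25.788)
E(w) = 8*√665
(E(-1065) - 2897682) + U(-395) = (8*√665 - 2897682) - 395 = (-2897682 + 8*√665) - 395 = -2898077 + 8*√665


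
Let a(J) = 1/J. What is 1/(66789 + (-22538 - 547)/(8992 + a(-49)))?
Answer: 146869/9808856586 ≈ 1.4973e-5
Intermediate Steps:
1/(66789 + (-22538 - 547)/(8992 + a(-49))) = 1/(66789 + (-22538 - 547)/(8992 + 1/(-49))) = 1/(66789 - 23085/(8992 - 1/49)) = 1/(66789 - 23085/440607/49) = 1/(66789 - 23085*49/440607) = 1/(66789 - 377055/146869) = 1/(9808856586/146869) = 146869/9808856586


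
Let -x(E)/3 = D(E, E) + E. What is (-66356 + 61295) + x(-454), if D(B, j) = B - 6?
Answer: -2319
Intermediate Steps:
D(B, j) = -6 + B
x(E) = 18 - 6*E (x(E) = -3*((-6 + E) + E) = -3*(-6 + 2*E) = 18 - 6*E)
(-66356 + 61295) + x(-454) = (-66356 + 61295) + (18 - 6*(-454)) = -5061 + (18 + 2724) = -5061 + 2742 = -2319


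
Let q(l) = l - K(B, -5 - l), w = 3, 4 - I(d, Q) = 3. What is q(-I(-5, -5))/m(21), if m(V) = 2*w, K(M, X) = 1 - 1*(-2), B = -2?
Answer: -⅔ ≈ -0.66667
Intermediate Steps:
I(d, Q) = 1 (I(d, Q) = 4 - 1*3 = 4 - 3 = 1)
K(M, X) = 3 (K(M, X) = 1 + 2 = 3)
m(V) = 6 (m(V) = 2*3 = 6)
q(l) = -3 + l (q(l) = l - 1*3 = l - 3 = -3 + l)
q(-I(-5, -5))/m(21) = (-3 - 1*1)/6 = (-3 - 1)*(⅙) = -4*⅙ = -⅔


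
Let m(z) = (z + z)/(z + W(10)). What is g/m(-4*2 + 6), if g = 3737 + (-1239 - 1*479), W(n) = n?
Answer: -4038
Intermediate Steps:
m(z) = 2*z/(10 + z) (m(z) = (z + z)/(z + 10) = (2*z)/(10 + z) = 2*z/(10 + z))
g = 2019 (g = 3737 + (-1239 - 479) = 3737 - 1718 = 2019)
g/m(-4*2 + 6) = 2019/((2*(-4*2 + 6)/(10 + (-4*2 + 6)))) = 2019/((2*(-8 + 6)/(10 + (-8 + 6)))) = 2019/((2*(-2)/(10 - 2))) = 2019/((2*(-2)/8)) = 2019/((2*(-2)*(1/8))) = 2019/(-1/2) = 2019*(-2) = -4038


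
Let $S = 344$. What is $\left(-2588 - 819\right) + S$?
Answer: $-3063$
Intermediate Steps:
$\left(-2588 - 819\right) + S = \left(-2588 - 819\right) + 344 = -3407 + 344 = -3063$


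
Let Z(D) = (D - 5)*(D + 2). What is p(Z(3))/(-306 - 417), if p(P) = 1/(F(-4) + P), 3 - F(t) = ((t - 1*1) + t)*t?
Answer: 1/31089 ≈ 3.2166e-5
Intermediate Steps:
Z(D) = (-5 + D)*(2 + D)
F(t) = 3 - t*(-1 + 2*t) (F(t) = 3 - ((t - 1*1) + t)*t = 3 - ((t - 1) + t)*t = 3 - ((-1 + t) + t)*t = 3 - (-1 + 2*t)*t = 3 - t*(-1 + 2*t))
p(P) = 1/(-33 + P) (p(P) = 1/((3 - 4 - 2*(-4)²) + P) = 1/((3 - 4 - 2*16) + P) = 1/((3 - 4 - 32) + P) = 1/(-33 + P))
p(Z(3))/(-306 - 417) = 1/((-306 - 417)*(-33 + (-10 + 3² - 3*3))) = 1/((-723)*(-33 + (-10 + 9 - 9))) = -1/(723*(-33 - 10)) = -1/723/(-43) = -1/723*(-1/43) = 1/31089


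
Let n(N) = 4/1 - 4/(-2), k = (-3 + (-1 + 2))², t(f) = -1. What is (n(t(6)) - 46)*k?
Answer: -160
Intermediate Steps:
k = 4 (k = (-3 + 1)² = (-2)² = 4)
n(N) = 6 (n(N) = 4*1 - 4*(-½) = 4 + 2 = 6)
(n(t(6)) - 46)*k = (6 - 46)*4 = -40*4 = -160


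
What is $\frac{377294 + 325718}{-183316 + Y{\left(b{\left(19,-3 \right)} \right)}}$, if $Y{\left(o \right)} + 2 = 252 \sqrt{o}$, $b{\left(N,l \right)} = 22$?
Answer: $- \frac{10739562818}{2800341003} - \frac{4921084 \sqrt{22}}{933447001} \approx -3.8598$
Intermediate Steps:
$Y{\left(o \right)} = -2 + 252 \sqrt{o}$
$\frac{377294 + 325718}{-183316 + Y{\left(b{\left(19,-3 \right)} \right)}} = \frac{377294 + 325718}{-183316 - \left(2 - 252 \sqrt{22}\right)} = \frac{703012}{-183318 + 252 \sqrt{22}}$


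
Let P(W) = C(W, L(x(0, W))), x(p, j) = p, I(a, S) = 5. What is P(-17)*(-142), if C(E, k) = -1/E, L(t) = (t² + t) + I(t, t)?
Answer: -142/17 ≈ -8.3529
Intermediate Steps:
L(t) = 5 + t + t² (L(t) = (t² + t) + 5 = (t + t²) + 5 = 5 + t + t²)
P(W) = -1/W
P(-17)*(-142) = -1/(-17)*(-142) = -1*(-1/17)*(-142) = (1/17)*(-142) = -142/17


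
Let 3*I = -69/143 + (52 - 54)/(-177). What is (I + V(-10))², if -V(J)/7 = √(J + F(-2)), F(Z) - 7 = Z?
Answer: -1412483766476/5765820489 + 166978*I*√5/75933 ≈ -244.98 + 4.9172*I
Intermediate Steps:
F(Z) = 7 + Z
V(J) = -7*√(5 + J) (V(J) = -7*√(J + (7 - 2)) = -7*√(J + 5) = -7*√(5 + J))
I = -11927/75933 (I = (-69/143 + (52 - 54)/(-177))/3 = (-69*1/143 - 2*(-1/177))/3 = (-69/143 + 2/177)/3 = (⅓)*(-11927/25311) = -11927/75933 ≈ -0.15707)
(I + V(-10))² = (-11927/75933 - 7*√(5 - 10))² = (-11927/75933 - 7*I*√5)²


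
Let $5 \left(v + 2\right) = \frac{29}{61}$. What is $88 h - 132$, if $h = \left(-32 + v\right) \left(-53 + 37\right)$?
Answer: $\frac{14519868}{305} \approx 47606.0$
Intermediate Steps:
$v = - \frac{581}{305}$ ($v = -2 + \frac{29 \cdot \frac{1}{61}}{5} = -2 + \frac{1}{5} \cdot \frac{29}{61} = -2 + \frac{29}{305} = - \frac{581}{305} \approx -1.9049$)
$h = \frac{165456}{305}$ ($h = \left(-32 - \frac{581}{305}\right) \left(-53 + 37\right) = \left(- \frac{10341}{305}\right) \left(-16\right) = \frac{165456}{305} \approx 542.48$)
$88 h - 132 = 88 \cdot \frac{165456}{305} - 132 = \frac{14560128}{305} - 132 = \frac{14519868}{305}$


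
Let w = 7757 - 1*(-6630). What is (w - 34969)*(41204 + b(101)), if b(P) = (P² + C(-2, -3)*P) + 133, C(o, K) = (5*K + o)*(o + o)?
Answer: -1202112292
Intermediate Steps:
C(o, K) = 2*o*(o + 5*K) (C(o, K) = (o + 5*K)*(2*o) = 2*o*(o + 5*K))
b(P) = 133 + P² + 68*P (b(P) = (P² + (2*(-2)*(-2 + 5*(-3)))*P) + 133 = (P² + (2*(-2)*(-2 - 15))*P) + 133 = (P² + (2*(-2)*(-17))*P) + 133 = (P² + 68*P) + 133 = 133 + P² + 68*P)
w = 14387 (w = 7757 + 6630 = 14387)
(w - 34969)*(41204 + b(101)) = (14387 - 34969)*(41204 + (133 + 101² + 68*101)) = -20582*(41204 + (133 + 10201 + 6868)) = -20582*(41204 + 17202) = -20582*58406 = -1202112292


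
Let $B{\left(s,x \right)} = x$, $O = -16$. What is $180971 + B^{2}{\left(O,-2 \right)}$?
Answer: $180975$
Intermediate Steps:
$180971 + B^{2}{\left(O,-2 \right)} = 180971 + \left(-2\right)^{2} = 180971 + 4 = 180975$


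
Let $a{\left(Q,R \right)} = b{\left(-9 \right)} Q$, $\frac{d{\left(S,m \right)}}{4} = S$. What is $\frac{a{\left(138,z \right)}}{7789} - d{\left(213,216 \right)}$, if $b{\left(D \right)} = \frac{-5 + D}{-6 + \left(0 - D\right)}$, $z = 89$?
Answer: $- \frac{6636872}{7789} \approx -852.08$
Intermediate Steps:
$b{\left(D \right)} = \frac{-5 + D}{-6 - D}$
$d{\left(S,m \right)} = 4 S$
$a{\left(Q,R \right)} = - \frac{14 Q}{3}$ ($a{\left(Q,R \right)} = \frac{5 - -9}{6 - 9} Q = \frac{5 + 9}{-3} Q = \left(- \frac{1}{3}\right) 14 Q = - \frac{14 Q}{3}$)
$\frac{a{\left(138,z \right)}}{7789} - d{\left(213,216 \right)} = \frac{\left(- \frac{14}{3}\right) 138}{7789} - 4 \cdot 213 = \left(-644\right) \frac{1}{7789} - 852 = - \frac{644}{7789} - 852 = - \frac{6636872}{7789}$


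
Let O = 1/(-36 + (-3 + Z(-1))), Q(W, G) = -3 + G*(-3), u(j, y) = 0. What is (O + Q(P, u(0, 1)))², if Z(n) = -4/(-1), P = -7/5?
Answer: 11236/1225 ≈ 9.1722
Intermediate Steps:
P = -7/5 (P = -7*⅕ = -7/5 ≈ -1.4000)
Q(W, G) = -3 - 3*G
Z(n) = 4 (Z(n) = -4*(-1) = 4)
O = -1/35 (O = 1/(-36 + (-3 + 4)) = 1/(-36 + 1) = 1/(-35) = -1/35 ≈ -0.028571)
(O + Q(P, u(0, 1)))² = (-1/35 + (-3 - 3*0))² = (-1/35 + (-3 + 0))² = (-1/35 - 3)² = (-106/35)² = 11236/1225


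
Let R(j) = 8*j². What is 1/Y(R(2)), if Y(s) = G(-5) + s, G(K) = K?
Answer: 1/27 ≈ 0.037037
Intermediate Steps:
Y(s) = -5 + s
1/Y(R(2)) = 1/(-5 + 8*2²) = 1/(-5 + 8*4) = 1/(-5 + 32) = 1/27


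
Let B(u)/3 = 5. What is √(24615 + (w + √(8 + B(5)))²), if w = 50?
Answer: √(27138 + 100*√23) ≈ 166.19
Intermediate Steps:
B(u) = 15 (B(u) = 3*5 = 15)
√(24615 + (w + √(8 + B(5)))²) = √(24615 + (50 + √(8 + 15))²) = √(24615 + (50 + √23)²)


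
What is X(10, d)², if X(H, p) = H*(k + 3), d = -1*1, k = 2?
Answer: 2500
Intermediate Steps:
d = -1
X(H, p) = 5*H (X(H, p) = H*(2 + 3) = H*5 = 5*H)
X(10, d)² = (5*10)² = 50² = 2500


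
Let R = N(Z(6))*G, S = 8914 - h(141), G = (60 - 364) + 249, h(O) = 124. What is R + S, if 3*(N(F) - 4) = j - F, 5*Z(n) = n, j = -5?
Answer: 26051/3 ≈ 8683.7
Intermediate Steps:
Z(n) = n/5
N(F) = 7/3 - F/3 (N(F) = 4 + (-5 - F)/3 = 4 + (-5/3 - F/3) = 7/3 - F/3)
G = -55 (G = -304 + 249 = -55)
S = 8790 (S = 8914 - 1*124 = 8914 - 124 = 8790)
R = -319/3 (R = (7/3 - 6/15)*(-55) = (7/3 - ⅓*6/5)*(-55) = (7/3 - ⅖)*(-55) = (29/15)*(-55) = -319/3 ≈ -106.33)
R + S = -319/3 + 8790 = 26051/3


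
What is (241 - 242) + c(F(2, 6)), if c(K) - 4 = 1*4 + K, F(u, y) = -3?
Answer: 4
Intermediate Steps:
c(K) = 8 + K (c(K) = 4 + (1*4 + K) = 4 + (4 + K) = 8 + K)
(241 - 242) + c(F(2, 6)) = (241 - 242) + (8 - 3) = -1 + 5 = 4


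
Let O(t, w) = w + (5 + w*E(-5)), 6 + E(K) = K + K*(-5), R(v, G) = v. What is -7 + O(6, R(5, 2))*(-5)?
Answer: -407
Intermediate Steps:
E(K) = -6 - 4*K (E(K) = -6 + (K + K*(-5)) = -6 + (K - 5*K) = -6 - 4*K)
O(t, w) = 5 + 15*w (O(t, w) = w + (5 + w*(-6 - 4*(-5))) = w + (5 + w*(-6 + 20)) = w + (5 + w*14) = w + (5 + 14*w) = 5 + 15*w)
-7 + O(6, R(5, 2))*(-5) = -7 + (5 + 15*5)*(-5) = -7 + (5 + 75)*(-5) = -7 + 80*(-5) = -7 - 400 = -407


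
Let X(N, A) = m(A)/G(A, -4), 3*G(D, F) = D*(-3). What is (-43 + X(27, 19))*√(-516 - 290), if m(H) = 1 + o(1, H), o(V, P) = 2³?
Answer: -826*I*√806/19 ≈ -1234.2*I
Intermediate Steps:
G(D, F) = -D (G(D, F) = (D*(-3))/3 = (-3*D)/3 = -D)
o(V, P) = 8
m(H) = 9 (m(H) = 1 + 8 = 9)
X(N, A) = -9/A (X(N, A) = 9/((-A)) = 9*(-1/A) = -9/A)
(-43 + X(27, 19))*√(-516 - 290) = (-43 - 9/19)*√(-516 - 290) = (-43 - 9*1/19)*√(-806) = (-43 - 9/19)*(I*√806) = -826*I*√806/19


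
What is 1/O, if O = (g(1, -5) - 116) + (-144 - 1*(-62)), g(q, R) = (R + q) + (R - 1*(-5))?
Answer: -1/202 ≈ -0.0049505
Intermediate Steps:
g(q, R) = 5 + q + 2*R (g(q, R) = (R + q) + (R + 5) = (R + q) + (5 + R) = 5 + q + 2*R)
O = -202 (O = ((5 + 1 + 2*(-5)) - 116) + (-144 - 1*(-62)) = ((5 + 1 - 10) - 116) + (-144 + 62) = (-4 - 116) - 82 = -120 - 82 = -202)
1/O = 1/(-202) = -1/202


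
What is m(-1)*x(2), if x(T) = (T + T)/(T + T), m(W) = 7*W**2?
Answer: 7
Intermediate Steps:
x(T) = 1 (x(T) = (2*T)/((2*T)) = (2*T)*(1/(2*T)) = 1)
m(-1)*x(2) = (7*(-1)**2)*1 = (7*1)*1 = 7*1 = 7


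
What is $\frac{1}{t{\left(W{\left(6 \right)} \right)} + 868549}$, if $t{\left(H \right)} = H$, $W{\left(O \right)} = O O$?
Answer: $\frac{1}{868585} \approx 1.1513 \cdot 10^{-6}$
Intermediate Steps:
$W{\left(O \right)} = O^{2}$
$\frac{1}{t{\left(W{\left(6 \right)} \right)} + 868549} = \frac{1}{6^{2} + 868549} = \frac{1}{36 + 868549} = \frac{1}{868585}$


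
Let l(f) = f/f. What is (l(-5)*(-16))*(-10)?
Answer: 160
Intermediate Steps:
l(f) = 1
(l(-5)*(-16))*(-10) = (1*(-16))*(-10) = -16*(-10) = 160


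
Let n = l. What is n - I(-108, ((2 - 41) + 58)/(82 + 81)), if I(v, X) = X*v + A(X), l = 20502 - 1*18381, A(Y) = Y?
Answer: 347756/163 ≈ 2133.5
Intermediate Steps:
l = 2121 (l = 20502 - 18381 = 2121)
I(v, X) = X + X*v (I(v, X) = X*v + X = X + X*v)
n = 2121
n - I(-108, ((2 - 41) + 58)/(82 + 81)) = 2121 - ((2 - 41) + 58)/(82 + 81)*(1 - 108) = 2121 - (-39 + 58)/163*(-107) = 2121 - 19*(1/163)*(-107) = 2121 - 19*(-107)/163 = 2121 - 1*(-2033/163) = 2121 + 2033/163 = 347756/163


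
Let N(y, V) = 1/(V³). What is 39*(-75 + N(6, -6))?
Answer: -210613/72 ≈ -2925.2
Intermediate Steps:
N(y, V) = V⁻³
39*(-75 + N(6, -6)) = 39*(-75 + (-6)⁻³) = 39*(-75 - 1/216) = 39*(-16201/216) = -210613/72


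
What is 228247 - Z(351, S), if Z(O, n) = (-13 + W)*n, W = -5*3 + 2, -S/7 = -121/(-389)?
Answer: 88766061/389 ≈ 2.2819e+5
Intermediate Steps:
S = -847/389 (S = -(-847)/(-389) = -(-847)*(-1)/389 = -7*121/389 = -847/389 ≈ -2.1774)
W = -13 (W = -15 + 2 = -13)
Z(O, n) = -26*n (Z(O, n) = (-13 - 13)*n = -26*n)
228247 - Z(351, S) = 228247 - (-26)*(-847)/389 = 228247 - 1*22022/389 = 228247 - 22022/389 = 88766061/389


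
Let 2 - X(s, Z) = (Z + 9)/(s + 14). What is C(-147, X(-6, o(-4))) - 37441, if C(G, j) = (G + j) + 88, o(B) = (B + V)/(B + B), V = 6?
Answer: -1199971/32 ≈ -37499.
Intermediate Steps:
o(B) = (6 + B)/(2*B) (o(B) = (B + 6)/(B + B) = (6 + B)/((2*B)) = (6 + B)*(1/(2*B)) = (6 + B)/(2*B))
X(s, Z) = 2 - (9 + Z)/(14 + s) (X(s, Z) = 2 - (Z + 9)/(s + 14) = 2 - (9 + Z)/(14 + s))
C(G, j) = 88 + G + j
C(-147, X(-6, o(-4))) - 37441 = (88 - 147 + (19 - (6 - 4)/(2*(-4)) + 2*(-6))/(14 - 6)) - 37441 = (88 - 147 + (19 - (-1)*2/(2*4) - 12)/8) - 37441 = (88 - 147 + (19 - 1*(-¼) - 12)/8) - 37441 = (88 - 147 + (19 + ¼ - 12)/8) - 37441 = (88 - 147 + (⅛)*(29/4)) - 37441 = (88 - 147 + 29/32) - 37441 = -1859/32 - 37441 = -1199971/32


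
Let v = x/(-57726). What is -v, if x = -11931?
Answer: -3977/19242 ≈ -0.20668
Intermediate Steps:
v = 3977/19242 (v = -11931/(-57726) = -11931*(-1/57726) = 3977/19242 ≈ 0.20668)
-v = -1*3977/19242 = -3977/19242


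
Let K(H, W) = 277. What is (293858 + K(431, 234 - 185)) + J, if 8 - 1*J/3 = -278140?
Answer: 1128579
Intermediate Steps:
J = 834444 (J = 24 - 3*(-278140) = 24 + 834420 = 834444)
(293858 + K(431, 234 - 185)) + J = (293858 + 277) + 834444 = 294135 + 834444 = 1128579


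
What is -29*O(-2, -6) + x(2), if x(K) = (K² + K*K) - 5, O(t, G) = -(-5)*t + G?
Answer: 467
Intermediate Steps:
O(t, G) = G + 5*t (O(t, G) = 5*t + G = G + 5*t)
x(K) = -5 + 2*K² (x(K) = (K² + K²) - 5 = 2*K² - 5 = -5 + 2*K²)
-29*O(-2, -6) + x(2) = -29*(-6 + 5*(-2)) + (-5 + 2*2²) = -29*(-6 - 10) + (-5 + 2*4) = -29*(-16) + (-5 + 8) = 464 + 3 = 467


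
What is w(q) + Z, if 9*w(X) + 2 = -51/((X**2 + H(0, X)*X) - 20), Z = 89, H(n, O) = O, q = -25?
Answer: 36397/410 ≈ 88.773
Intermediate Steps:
w(X) = -2/9 - 17/(3*(-20 + 2*X**2)) (w(X) = -2/9 + (-51/((X**2 + X*X) - 20))/9 = -2/9 + (-51/((X**2 + X**2) - 20))/9 = -2/9 + (-51/(2*X**2 - 20))/9 = -2/9 + (-51/(-20 + 2*X**2))/9 = -2/9 - 17/(3*(-20 + 2*X**2)))
w(q) + Z = (-11 - 4*(-25)**2)/(18*(-10 + (-25)**2)) + 89 = (-11 - 4*625)/(18*(-10 + 625)) + 89 = (1/18)*(-11 - 2500)/615 + 89 = (1/18)*(1/615)*(-2511) + 89 = -93/410 + 89 = 36397/410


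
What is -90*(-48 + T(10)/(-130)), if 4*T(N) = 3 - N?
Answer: 224577/52 ≈ 4318.8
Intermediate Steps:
T(N) = ¾ - N/4 (T(N) = (3 - N)/4 = ¾ - N/4)
-90*(-48 + T(10)/(-130)) = -90*(-48 + (¾ - ¼*10)/(-130)) = -90*(-48 + (¾ - 5/2)*(-1/130)) = -90*(-48 - 7/4*(-1/130)) = -90*(-48 + 7/520) = -90*(-24953/520) = 224577/52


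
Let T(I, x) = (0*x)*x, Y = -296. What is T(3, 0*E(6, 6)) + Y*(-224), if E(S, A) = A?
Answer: 66304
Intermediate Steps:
T(I, x) = 0 (T(I, x) = 0*x = 0)
T(3, 0*E(6, 6)) + Y*(-224) = 0 - 296*(-224) = 0 + 66304 = 66304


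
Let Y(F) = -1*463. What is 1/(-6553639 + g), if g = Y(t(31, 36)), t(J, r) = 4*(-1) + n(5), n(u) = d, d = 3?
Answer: -1/6554102 ≈ -1.5258e-7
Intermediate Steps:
n(u) = 3
t(J, r) = -1 (t(J, r) = 4*(-1) + 3 = -4 + 3 = -1)
Y(F) = -463
g = -463
1/(-6553639 + g) = 1/(-6553639 - 463) = 1/(-6554102) = -1/6554102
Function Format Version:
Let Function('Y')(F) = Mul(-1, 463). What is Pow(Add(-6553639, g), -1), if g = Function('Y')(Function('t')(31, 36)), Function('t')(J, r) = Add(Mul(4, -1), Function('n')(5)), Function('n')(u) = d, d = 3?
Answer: Rational(-1, 6554102) ≈ -1.5258e-7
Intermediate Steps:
Function('n')(u) = 3
Function('t')(J, r) = -1 (Function('t')(J, r) = Add(Mul(4, -1), 3) = Add(-4, 3) = -1)
Function('Y')(F) = -463
g = -463
Pow(Add(-6553639, g), -1) = Pow(Add(-6553639, -463), -1) = Pow(-6554102, -1) = Rational(-1, 6554102)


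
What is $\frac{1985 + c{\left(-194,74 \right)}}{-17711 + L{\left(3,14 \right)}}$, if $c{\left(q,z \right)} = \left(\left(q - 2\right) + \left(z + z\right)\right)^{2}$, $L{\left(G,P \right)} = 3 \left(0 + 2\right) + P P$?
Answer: $- \frac{4289}{17509} \approx -0.24496$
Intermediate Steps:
$L{\left(G,P \right)} = 6 + P^{2}$ ($L{\left(G,P \right)} = 3 \cdot 2 + P^{2} = 6 + P^{2}$)
$c{\left(q,z \right)} = \left(-2 + q + 2 z\right)^{2}$ ($c{\left(q,z \right)} = \left(\left(-2 + q\right) + 2 z\right)^{2} = \left(-2 + q + 2 z\right)^{2}$)
$\frac{1985 + c{\left(-194,74 \right)}}{-17711 + L{\left(3,14 \right)}} = \frac{1985 + \left(-2 - 194 + 2 \cdot 74\right)^{2}}{-17711 + \left(6 + 14^{2}\right)} = \frac{1985 + \left(-2 - 194 + 148\right)^{2}}{-17711 + \left(6 + 196\right)} = \frac{1985 + \left(-48\right)^{2}}{-17711 + 202} = \frac{1985 + 2304}{-17509} = 4289 \left(- \frac{1}{17509}\right) = - \frac{4289}{17509}$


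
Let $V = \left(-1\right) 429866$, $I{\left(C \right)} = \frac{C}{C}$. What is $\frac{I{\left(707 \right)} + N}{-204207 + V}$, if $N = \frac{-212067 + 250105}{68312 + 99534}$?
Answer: $- \frac{774}{400100063} \approx -1.9345 \cdot 10^{-6}$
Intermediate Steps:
$N = \frac{143}{631}$ ($N = \frac{38038}{167846} = 38038 \cdot \frac{1}{167846} = \frac{143}{631} \approx 0.22662$)
$I{\left(C \right)} = 1$
$V = -429866$
$\frac{I{\left(707 \right)} + N}{-204207 + V} = \frac{1 + \frac{143}{631}}{-204207 - 429866} = \frac{774}{631 \left(-634073\right)} = \frac{774}{631} \left(- \frac{1}{634073}\right) = - \frac{774}{400100063}$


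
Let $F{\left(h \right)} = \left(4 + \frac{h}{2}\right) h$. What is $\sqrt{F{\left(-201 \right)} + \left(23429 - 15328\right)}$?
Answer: $\frac{\sqrt{109990}}{2} \approx 165.82$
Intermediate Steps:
$F{\left(h \right)} = h \left(4 + \frac{h}{2}\right)$ ($F{\left(h \right)} = \left(4 + h \frac{1}{2}\right) h = \left(4 + \frac{h}{2}\right) h = h \left(4 + \frac{h}{2}\right)$)
$\sqrt{F{\left(-201 \right)} + \left(23429 - 15328\right)} = \sqrt{\frac{1}{2} \left(-201\right) \left(8 - 201\right) + \left(23429 - 15328\right)} = \sqrt{\frac{1}{2} \left(-201\right) \left(-193\right) + \left(23429 - 15328\right)} = \sqrt{\frac{38793}{2} + 8101} = \sqrt{\frac{54995}{2}} = \frac{\sqrt{109990}}{2}$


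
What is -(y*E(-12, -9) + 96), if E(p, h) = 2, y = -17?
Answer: -62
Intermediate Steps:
-(y*E(-12, -9) + 96) = -(-17*2 + 96) = -(-34 + 96) = -1*62 = -62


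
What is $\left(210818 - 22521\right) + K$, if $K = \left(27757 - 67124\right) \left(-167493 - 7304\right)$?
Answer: $6881421796$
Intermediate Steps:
$K = 6881233499$ ($K = \left(-39367\right) \left(-174797\right) = 6881233499$)
$\left(210818 - 22521\right) + K = \left(210818 - 22521\right) + 6881233499 = 188297 + 6881233499 = 6881421796$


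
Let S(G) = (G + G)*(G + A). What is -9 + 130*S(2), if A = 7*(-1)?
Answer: -2609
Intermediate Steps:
A = -7
S(G) = 2*G*(-7 + G) (S(G) = (G + G)*(G - 7) = (2*G)*(-7 + G) = 2*G*(-7 + G))
-9 + 130*S(2) = -9 + 130*(2*2*(-7 + 2)) = -9 + 130*(2*2*(-5)) = -9 + 130*(-20) = -9 - 2600 = -2609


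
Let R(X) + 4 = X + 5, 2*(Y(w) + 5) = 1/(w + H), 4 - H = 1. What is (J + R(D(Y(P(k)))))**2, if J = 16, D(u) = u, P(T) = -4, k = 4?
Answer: 529/4 ≈ 132.25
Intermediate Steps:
H = 3 (H = 4 - 1*1 = 4 - 1 = 3)
Y(w) = -5 + 1/(2*(3 + w)) (Y(w) = -5 + 1/(2*(w + 3)) = -5 + 1/(2*(3 + w)))
R(X) = 1 + X (R(X) = -4 + (X + 5) = -4 + (5 + X) = 1 + X)
(J + R(D(Y(P(k)))))**2 = (16 + (1 + (-29 - 10*(-4))/(2*(3 - 4))))**2 = (16 + (1 + (1/2)*(-29 + 40)/(-1)))**2 = (16 + (1 + (1/2)*(-1)*11))**2 = (16 + (1 - 11/2))**2 = (16 - 9/2)**2 = (23/2)**2 = 529/4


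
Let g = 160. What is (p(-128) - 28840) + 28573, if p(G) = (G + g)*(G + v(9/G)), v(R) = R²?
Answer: -2233775/512 ≈ -4362.8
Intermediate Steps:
p(G) = (160 + G)*(G + 81/G²) (p(G) = (G + 160)*(G + (9/G)²) = (160 + G)*(G + 81/G²))
(p(-128) - 28840) + 28573 = ((12960 + 81*(-128) + (-128)³*(160 - 128))/(-128)² - 28840) + 28573 = ((12960 - 10368 - 2097152*32)/16384 - 28840) + 28573 = ((12960 - 10368 - 67108864)/16384 - 28840) + 28573 = ((1/16384)*(-67106272) - 28840) + 28573 = (-2097071/512 - 28840) + 28573 = -16863151/512 + 28573 = -2233775/512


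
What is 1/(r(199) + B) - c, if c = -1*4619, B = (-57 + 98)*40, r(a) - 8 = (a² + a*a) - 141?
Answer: 372794872/80709 ≈ 4619.0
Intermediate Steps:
r(a) = -133 + 2*a² (r(a) = 8 + ((a² + a*a) - 141) = 8 + ((a² + a²) - 141) = 8 + (2*a² - 141) = 8 + (-141 + 2*a²) = -133 + 2*a²)
B = 1640 (B = 41*40 = 1640)
c = -4619
1/(r(199) + B) - c = 1/((-133 + 2*199²) + 1640) - 1*(-4619) = 1/((-133 + 2*39601) + 1640) + 4619 = 1/((-133 + 79202) + 1640) + 4619 = 1/(79069 + 1640) + 4619 = 1/80709 + 4619 = 372794872/80709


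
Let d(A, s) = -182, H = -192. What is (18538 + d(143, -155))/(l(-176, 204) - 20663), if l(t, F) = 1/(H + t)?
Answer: -6755008/7603985 ≈ -0.88835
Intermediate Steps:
l(t, F) = 1/(-192 + t)
(18538 + d(143, -155))/(l(-176, 204) - 20663) = (18538 - 182)/(1/(-192 - 176) - 20663) = 18356/(1/(-368) - 20663) = 18356/(-1/368 - 20663) = 18356/(-7603985/368) = 18356*(-368/7603985) = -6755008/7603985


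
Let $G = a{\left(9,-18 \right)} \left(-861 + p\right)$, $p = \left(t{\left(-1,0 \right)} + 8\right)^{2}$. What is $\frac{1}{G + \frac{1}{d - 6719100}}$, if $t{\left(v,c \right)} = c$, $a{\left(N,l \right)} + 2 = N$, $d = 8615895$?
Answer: $- \frac{1896795}{10582219304} \approx -0.00017924$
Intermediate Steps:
$a{\left(N,l \right)} = -2 + N$
$p = 64$ ($p = \left(0 + 8\right)^{2} = 8^{2} = 64$)
$G = -5579$ ($G = \left(-2 + 9\right) \left(-861 + 64\right) = 7 \left(-797\right) = -5579$)
$\frac{1}{G + \frac{1}{d - 6719100}} = \frac{1}{-5579 + \frac{1}{8615895 - 6719100}} = \frac{1}{-5579 + \frac{1}{1896795}} = \frac{1}{- \frac{10582219304}{1896795}} = - \frac{1896795}{10582219304}$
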